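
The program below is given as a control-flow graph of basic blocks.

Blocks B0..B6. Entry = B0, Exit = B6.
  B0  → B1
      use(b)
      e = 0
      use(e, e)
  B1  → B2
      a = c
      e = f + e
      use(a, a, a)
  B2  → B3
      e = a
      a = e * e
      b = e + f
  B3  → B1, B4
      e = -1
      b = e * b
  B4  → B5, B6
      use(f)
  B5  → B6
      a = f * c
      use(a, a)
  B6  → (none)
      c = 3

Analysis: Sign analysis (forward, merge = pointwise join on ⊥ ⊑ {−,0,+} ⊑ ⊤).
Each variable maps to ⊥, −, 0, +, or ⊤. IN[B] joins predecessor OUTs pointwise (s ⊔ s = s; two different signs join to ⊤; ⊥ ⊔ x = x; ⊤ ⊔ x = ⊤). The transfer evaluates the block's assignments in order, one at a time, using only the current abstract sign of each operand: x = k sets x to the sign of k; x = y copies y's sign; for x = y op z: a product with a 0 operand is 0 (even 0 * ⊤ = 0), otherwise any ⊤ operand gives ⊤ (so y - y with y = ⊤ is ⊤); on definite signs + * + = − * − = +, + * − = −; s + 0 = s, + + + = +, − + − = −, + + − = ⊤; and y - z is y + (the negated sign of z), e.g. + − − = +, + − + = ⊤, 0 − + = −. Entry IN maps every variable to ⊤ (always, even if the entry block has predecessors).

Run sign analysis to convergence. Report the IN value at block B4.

Per-block solution:
  B0:  IN=(all ⊤)  OUT={e:0; rest ⊤}
  B1:  IN=(all ⊤)  OUT=(all ⊤)
  B2:  IN=(all ⊤)  OUT=(all ⊤)
  B3:  IN=(all ⊤)  OUT={e:-; rest ⊤}
  B4:  IN={e:-; rest ⊤}  OUT={e:-; rest ⊤}
  B5:  IN={e:-; rest ⊤}  OUT={e:-; rest ⊤}
  B6:  IN={e:-; rest ⊤}  OUT={c:+, e:-; rest ⊤}

Merge at B4: IN[B4] = OUT[B3] = {a: ⊤, b: ⊤, c: ⊤, d: ⊤, e: -, f: ⊤}

Answer: {a: ⊤, b: ⊤, c: ⊤, d: ⊤, e: -, f: ⊤}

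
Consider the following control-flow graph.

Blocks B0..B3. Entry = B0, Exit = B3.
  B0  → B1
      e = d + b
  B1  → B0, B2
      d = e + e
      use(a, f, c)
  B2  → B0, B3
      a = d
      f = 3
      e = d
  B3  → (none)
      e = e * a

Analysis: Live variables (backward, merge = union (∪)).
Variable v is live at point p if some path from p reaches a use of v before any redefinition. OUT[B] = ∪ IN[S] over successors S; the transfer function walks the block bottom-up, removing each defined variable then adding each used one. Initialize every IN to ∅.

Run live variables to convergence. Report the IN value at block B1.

Fixpoint table:
  B0:   IN={a, b, c, d, f}   OUT={a, b, c, e, f}
  B1:   IN={a, b, c, e, f}   OUT={a, b, c, d, f}
  B2:   IN={b, c, d}   OUT={a, b, c, d, e, f}
  B3:   IN={a, e}   OUT={}

Merge at B1: OUT[B1] = IN[B0] ⊔ IN[B2] = {a, b, c, d, f}
Applying B1's transfer function to that OUT value gives IN[B1] (row B1 above).

Answer: {a, b, c, e, f}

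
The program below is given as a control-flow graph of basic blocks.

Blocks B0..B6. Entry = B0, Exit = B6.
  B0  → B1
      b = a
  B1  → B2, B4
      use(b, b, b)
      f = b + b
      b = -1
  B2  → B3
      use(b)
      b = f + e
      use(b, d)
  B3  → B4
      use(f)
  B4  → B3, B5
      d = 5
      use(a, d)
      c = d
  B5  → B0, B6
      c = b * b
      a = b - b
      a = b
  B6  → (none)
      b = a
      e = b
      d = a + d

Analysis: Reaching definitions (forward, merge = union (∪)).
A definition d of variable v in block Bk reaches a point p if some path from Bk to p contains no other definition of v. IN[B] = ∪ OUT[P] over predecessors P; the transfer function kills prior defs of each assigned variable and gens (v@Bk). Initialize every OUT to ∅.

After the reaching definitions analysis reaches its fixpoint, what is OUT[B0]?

Answer: {a@B5, b@B0, c@B5, d@B4, f@B1}

Derivation:
Converged values:
  B0:   IN={a@B5, b@B1, b@B2, c@B5, d@B4, f@B1}   OUT={a@B5, b@B0, c@B5, d@B4, f@B1}
  B1:   IN={a@B5, b@B0, c@B5, d@B4, f@B1}   OUT={a@B5, b@B1, c@B5, d@B4, f@B1}
  B2:   IN={a@B5, b@B1, c@B5, d@B4, f@B1}   OUT={a@B5, b@B2, c@B5, d@B4, f@B1}
  B3:   IN={a@B5, b@B1, b@B2, c@B4, c@B5, d@B4, f@B1}   OUT={a@B5, b@B1, b@B2, c@B4, c@B5, d@B4, f@B1}
  B4:   IN={a@B5, b@B1, b@B2, c@B4, c@B5, d@B4, f@B1}   OUT={a@B5, b@B1, b@B2, c@B4, d@B4, f@B1}
  B5:   IN={a@B5, b@B1, b@B2, c@B4, d@B4, f@B1}   OUT={a@B5, b@B1, b@B2, c@B5, d@B4, f@B1}
  B6:   IN={a@B5, b@B1, b@B2, c@B5, d@B4, f@B1}   OUT={a@B5, b@B6, c@B5, d@B6, e@B6, f@B1}

Merge at B0 (entry node, so the boundary value {} is joined with the incoming edge(s)): IN[B0] = {} ⊔ OUT[B5] = {a@B5, b@B1, b@B2, c@B5, d@B4, f@B1}
Applying B0's transfer function to that IN value gives OUT[B0] (row B0 above).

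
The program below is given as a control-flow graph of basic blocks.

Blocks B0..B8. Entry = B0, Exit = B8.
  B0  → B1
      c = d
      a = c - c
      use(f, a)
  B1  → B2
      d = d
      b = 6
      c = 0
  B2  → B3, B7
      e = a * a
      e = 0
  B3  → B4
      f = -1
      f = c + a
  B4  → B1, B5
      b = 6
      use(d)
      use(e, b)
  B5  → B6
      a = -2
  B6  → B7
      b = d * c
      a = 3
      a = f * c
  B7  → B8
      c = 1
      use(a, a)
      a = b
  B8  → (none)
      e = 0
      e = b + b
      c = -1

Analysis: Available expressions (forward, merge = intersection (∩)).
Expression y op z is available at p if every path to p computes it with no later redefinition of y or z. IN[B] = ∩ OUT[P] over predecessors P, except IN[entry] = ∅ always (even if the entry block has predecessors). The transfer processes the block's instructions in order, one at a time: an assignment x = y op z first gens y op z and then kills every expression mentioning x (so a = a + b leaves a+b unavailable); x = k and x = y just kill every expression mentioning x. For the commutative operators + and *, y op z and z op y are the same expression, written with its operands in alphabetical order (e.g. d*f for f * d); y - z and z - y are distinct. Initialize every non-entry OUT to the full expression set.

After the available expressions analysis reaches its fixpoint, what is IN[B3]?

Answer: {a*a}

Derivation:
Fixpoint table:
  B0:   IN={}   OUT={c-c}
  B1:   IN={}   OUT={}
  B2:   IN={}   OUT={a*a}
  B3:   IN={a*a}   OUT={a*a, a+c}
  B4:   IN={a*a, a+c}   OUT={a*a, a+c}
  B5:   IN={a*a, a+c}   OUT={}
  B6:   IN={}   OUT={c*d, c*f}
  B7:   IN={}   OUT={}
  B8:   IN={}   OUT={b+b}

Merge at B3: IN[B3] = OUT[B2] = {a*a}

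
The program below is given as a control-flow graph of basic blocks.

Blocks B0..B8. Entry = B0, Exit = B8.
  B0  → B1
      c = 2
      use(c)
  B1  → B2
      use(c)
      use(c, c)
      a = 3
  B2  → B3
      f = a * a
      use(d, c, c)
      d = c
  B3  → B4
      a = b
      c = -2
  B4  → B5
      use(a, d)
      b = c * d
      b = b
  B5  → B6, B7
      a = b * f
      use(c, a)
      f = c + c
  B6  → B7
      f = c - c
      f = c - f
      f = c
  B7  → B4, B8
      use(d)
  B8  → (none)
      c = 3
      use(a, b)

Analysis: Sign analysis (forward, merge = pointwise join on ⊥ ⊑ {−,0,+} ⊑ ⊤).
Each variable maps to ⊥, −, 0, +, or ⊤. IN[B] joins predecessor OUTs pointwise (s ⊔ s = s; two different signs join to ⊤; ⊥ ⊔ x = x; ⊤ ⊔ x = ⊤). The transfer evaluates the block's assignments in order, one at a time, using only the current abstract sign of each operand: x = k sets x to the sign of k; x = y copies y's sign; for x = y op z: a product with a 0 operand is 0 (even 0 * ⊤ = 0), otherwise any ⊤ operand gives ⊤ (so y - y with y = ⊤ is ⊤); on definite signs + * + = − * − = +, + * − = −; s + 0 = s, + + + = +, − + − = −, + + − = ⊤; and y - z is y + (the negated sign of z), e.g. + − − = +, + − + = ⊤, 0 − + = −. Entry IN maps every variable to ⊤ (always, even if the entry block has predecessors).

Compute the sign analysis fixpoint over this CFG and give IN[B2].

Fixpoint table:
  B0:  IN=(all ⊤)  OUT={c:+; rest ⊤}
  B1:  IN={c:+; rest ⊤}  OUT={a:+, c:+; rest ⊤}
  B2:  IN={a:+, c:+; rest ⊤}  OUT={a:+, c:+, d:+, f:+; rest ⊤}
  B3:  IN={a:+, c:+, d:+, f:+; rest ⊤}  OUT={c:-, d:+, f:+; rest ⊤}
  B4:  IN={c:-, d:+; rest ⊤}  OUT={b:-, c:-, d:+; rest ⊤}
  B5:  IN={b:-, c:-, d:+; rest ⊤}  OUT={b:-, c:-, d:+, f:-; rest ⊤}
  B6:  IN={b:-, c:-, d:+, f:-; rest ⊤}  OUT={b:-, c:-, d:+, f:-; rest ⊤}
  B7:  IN={b:-, c:-, d:+, f:-; rest ⊤}  OUT={b:-, c:-, d:+, f:-; rest ⊤}
  B8:  IN={b:-, c:-, d:+, f:-; rest ⊤}  OUT={b:-, c:+, d:+, f:-; rest ⊤}

Merge at B2: IN[B2] = OUT[B1] = {a: +, b: ⊤, c: +, d: ⊤, e: ⊤, f: ⊤}

Answer: {a: +, b: ⊤, c: +, d: ⊤, e: ⊤, f: ⊤}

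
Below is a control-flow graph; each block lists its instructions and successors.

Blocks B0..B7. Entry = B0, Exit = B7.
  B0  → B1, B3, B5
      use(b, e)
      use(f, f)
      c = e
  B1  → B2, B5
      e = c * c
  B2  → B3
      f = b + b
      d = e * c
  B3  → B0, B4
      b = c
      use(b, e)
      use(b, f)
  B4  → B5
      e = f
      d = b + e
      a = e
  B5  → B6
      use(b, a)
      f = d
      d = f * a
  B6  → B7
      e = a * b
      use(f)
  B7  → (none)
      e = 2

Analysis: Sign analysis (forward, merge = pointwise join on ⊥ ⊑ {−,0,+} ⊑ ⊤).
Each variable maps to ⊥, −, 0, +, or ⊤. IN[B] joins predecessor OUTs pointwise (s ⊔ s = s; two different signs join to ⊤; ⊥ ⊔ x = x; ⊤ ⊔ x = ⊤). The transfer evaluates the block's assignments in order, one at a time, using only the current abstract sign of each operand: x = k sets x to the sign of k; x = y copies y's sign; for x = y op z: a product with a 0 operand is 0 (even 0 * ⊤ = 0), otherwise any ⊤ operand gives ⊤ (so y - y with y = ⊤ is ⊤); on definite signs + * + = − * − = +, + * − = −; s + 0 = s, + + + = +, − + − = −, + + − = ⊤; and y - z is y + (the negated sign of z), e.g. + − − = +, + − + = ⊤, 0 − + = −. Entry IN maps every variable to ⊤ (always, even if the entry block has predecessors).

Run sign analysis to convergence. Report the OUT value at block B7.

Per-block solution:
  B0:   IN=(all ⊤)   OUT=(all ⊤)
  B1:   IN=(all ⊤)   OUT=(all ⊤)
  B2:   IN=(all ⊤)   OUT=(all ⊤)
  B3:   IN=(all ⊤)   OUT=(all ⊤)
  B4:   IN=(all ⊤)   OUT=(all ⊤)
  B5:   IN=(all ⊤)   OUT=(all ⊤)
  B6:   IN=(all ⊤)   OUT=(all ⊤)
  B7:   IN=(all ⊤)   OUT={e:+; rest ⊤}

Merge at B7: IN[B7] = OUT[B6] = {a: ⊤, b: ⊤, c: ⊤, d: ⊤, e: ⊤, f: ⊤}
Applying B7's transfer function to that IN value gives OUT[B7] (row B7 above).

Answer: {a: ⊤, b: ⊤, c: ⊤, d: ⊤, e: +, f: ⊤}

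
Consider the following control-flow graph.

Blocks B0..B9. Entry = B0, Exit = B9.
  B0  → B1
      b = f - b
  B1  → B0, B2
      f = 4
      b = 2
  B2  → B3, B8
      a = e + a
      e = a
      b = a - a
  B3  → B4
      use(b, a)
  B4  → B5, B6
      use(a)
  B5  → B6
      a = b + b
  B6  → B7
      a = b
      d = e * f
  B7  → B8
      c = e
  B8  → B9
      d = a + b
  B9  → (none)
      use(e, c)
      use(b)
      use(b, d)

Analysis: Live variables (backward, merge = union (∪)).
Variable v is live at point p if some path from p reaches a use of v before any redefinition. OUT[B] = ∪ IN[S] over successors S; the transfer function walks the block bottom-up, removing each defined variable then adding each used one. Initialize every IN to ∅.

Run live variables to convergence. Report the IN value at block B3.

Fixpoint table:
  B0:   IN={a, b, c, e, f}   OUT={a, c, e}
  B1:   IN={a, c, e}   OUT={a, b, c, e, f}
  B2:   IN={a, c, e, f}   OUT={a, b, c, e, f}
  B3:   IN={a, b, e, f}   OUT={a, b, e, f}
  B4:   IN={a, b, e, f}   OUT={b, e, f}
  B5:   IN={b, e, f}   OUT={b, e, f}
  B6:   IN={b, e, f}   OUT={a, b, e}
  B7:   IN={a, b, e}   OUT={a, b, c, e}
  B8:   IN={a, b, c, e}   OUT={b, c, d, e}
  B9:   IN={b, c, d, e}   OUT={}

Merge at B3: OUT[B3] = IN[B4] = {a, b, e, f}
Applying B3's transfer function to that OUT value gives IN[B3] (row B3 above).

Answer: {a, b, e, f}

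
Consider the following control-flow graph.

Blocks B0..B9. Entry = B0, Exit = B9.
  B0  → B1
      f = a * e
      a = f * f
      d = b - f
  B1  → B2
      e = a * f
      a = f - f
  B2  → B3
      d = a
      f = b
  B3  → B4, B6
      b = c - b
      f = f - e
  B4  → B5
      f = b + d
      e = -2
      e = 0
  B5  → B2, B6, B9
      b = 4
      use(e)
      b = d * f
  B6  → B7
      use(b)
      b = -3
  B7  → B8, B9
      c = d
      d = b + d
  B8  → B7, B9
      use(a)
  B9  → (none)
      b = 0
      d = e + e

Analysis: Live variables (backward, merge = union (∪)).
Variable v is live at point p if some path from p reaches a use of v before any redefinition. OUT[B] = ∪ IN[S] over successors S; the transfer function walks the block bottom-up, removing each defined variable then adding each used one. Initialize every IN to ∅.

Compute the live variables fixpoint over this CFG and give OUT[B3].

Per-block solution:
  B0: | IN={a, b, c, e} | OUT={a, b, c, f}
  B1: | IN={a, b, c, f} | OUT={a, b, c, e}
  B2: | IN={a, b, c, e} | OUT={a, b, c, d, e, f}
  B3: | IN={a, b, c, d, e, f} | OUT={a, b, c, d, e}
  B4: | IN={a, b, c, d} | OUT={a, c, d, e, f}
  B5: | IN={a, c, d, e, f} | OUT={a, b, c, d, e}
  B6: | IN={a, b, d, e} | OUT={a, b, d, e}
  B7: | IN={a, b, d, e} | OUT={a, b, d, e}
  B8: | IN={a, b, d, e} | OUT={a, b, d, e}
  B9: | IN={e} | OUT={}

Merge at B3: OUT[B3] = IN[B4] ⊔ IN[B6] = {a, b, c, d, e}

Answer: {a, b, c, d, e}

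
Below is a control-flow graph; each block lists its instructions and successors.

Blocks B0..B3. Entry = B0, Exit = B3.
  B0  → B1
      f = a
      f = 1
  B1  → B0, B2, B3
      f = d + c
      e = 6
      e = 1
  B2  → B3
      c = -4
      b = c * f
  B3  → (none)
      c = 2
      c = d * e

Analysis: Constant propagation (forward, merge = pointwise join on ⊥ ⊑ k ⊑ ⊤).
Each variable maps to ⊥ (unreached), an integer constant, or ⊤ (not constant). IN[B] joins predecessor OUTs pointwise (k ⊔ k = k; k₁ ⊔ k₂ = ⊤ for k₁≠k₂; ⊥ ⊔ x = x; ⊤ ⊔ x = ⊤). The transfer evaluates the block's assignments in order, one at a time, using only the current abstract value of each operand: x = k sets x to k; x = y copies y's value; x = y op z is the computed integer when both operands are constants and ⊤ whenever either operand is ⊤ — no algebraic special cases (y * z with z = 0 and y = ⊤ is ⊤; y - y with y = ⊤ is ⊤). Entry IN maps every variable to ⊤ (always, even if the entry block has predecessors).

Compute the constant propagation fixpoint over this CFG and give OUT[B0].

Answer: {a: ⊤, b: ⊤, c: ⊤, d: ⊤, e: ⊤, f: 1}

Working:
Fixpoint table:
  B0:   IN=(all ⊤)   OUT={f:1; rest ⊤}
  B1:   IN={f:1; rest ⊤}   OUT={e:1; rest ⊤}
  B2:   IN={e:1; rest ⊤}   OUT={c:-4, e:1; rest ⊤}
  B3:   IN={e:1; rest ⊤}   OUT={e:1; rest ⊤}

Merge at B0 (entry node, so the boundary value (all ⊤) is joined with the incoming edge(s)): IN[B0] = (all ⊤) ⊔ OUT[B1] = {a: ⊤, b: ⊤, c: ⊤, d: ⊤, e: ⊤, f: ⊤}
Applying B0's transfer function to that IN value gives OUT[B0] (row B0 above).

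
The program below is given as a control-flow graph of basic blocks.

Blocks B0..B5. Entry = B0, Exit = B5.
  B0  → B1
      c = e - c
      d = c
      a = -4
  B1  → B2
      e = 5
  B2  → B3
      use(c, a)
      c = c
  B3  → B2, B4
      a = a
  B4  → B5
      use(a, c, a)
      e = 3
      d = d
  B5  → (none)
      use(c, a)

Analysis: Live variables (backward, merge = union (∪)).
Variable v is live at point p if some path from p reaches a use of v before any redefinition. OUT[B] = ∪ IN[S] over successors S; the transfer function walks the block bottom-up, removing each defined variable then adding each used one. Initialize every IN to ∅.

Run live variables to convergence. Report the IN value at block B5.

Answer: {a, c}

Trace:
Per-block solution:
  B0: | IN={c, e} | OUT={a, c, d}
  B1: | IN={a, c, d} | OUT={a, c, d}
  B2: | IN={a, c, d} | OUT={a, c, d}
  B3: | IN={a, c, d} | OUT={a, c, d}
  B4: | IN={a, c, d} | OUT={a, c}
  B5: | IN={a, c} | OUT={}

B5 is the boundary node: OUT[B5] = {}
Applying B5's transfer function to that OUT value gives IN[B5] (row B5 above).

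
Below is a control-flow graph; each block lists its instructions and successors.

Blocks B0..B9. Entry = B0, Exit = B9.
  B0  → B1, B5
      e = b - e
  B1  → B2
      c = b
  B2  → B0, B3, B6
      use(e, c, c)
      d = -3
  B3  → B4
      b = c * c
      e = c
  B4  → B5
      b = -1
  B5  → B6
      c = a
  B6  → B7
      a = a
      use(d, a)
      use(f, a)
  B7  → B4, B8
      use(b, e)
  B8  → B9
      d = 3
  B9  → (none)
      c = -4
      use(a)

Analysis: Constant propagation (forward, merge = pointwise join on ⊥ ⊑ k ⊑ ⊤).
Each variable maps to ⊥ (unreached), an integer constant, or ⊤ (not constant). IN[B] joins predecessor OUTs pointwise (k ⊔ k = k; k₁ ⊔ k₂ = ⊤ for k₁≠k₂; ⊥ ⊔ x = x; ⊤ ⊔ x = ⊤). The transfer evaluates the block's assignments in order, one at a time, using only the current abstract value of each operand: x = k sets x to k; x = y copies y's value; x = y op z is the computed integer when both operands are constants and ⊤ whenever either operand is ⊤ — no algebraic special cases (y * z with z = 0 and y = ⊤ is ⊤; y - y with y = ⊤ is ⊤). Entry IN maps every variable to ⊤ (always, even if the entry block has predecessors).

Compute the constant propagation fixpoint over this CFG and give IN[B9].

Converged values:
  B0:   IN=(all ⊤)   OUT=(all ⊤)
  B1:   IN=(all ⊤)   OUT=(all ⊤)
  B2:   IN=(all ⊤)   OUT={d:-3; rest ⊤}
  B3:   IN={d:-3; rest ⊤}   OUT={d:-3; rest ⊤}
  B4:   IN=(all ⊤)   OUT={b:-1; rest ⊤}
  B5:   IN=(all ⊤)   OUT=(all ⊤)
  B6:   IN=(all ⊤)   OUT=(all ⊤)
  B7:   IN=(all ⊤)   OUT=(all ⊤)
  B8:   IN=(all ⊤)   OUT={d:3; rest ⊤}
  B9:   IN={d:3; rest ⊤}   OUT={c:-4, d:3; rest ⊤}

Merge at B9: IN[B9] = OUT[B8] = {a: ⊤, b: ⊤, c: ⊤, d: 3, e: ⊤, f: ⊤}

Answer: {a: ⊤, b: ⊤, c: ⊤, d: 3, e: ⊤, f: ⊤}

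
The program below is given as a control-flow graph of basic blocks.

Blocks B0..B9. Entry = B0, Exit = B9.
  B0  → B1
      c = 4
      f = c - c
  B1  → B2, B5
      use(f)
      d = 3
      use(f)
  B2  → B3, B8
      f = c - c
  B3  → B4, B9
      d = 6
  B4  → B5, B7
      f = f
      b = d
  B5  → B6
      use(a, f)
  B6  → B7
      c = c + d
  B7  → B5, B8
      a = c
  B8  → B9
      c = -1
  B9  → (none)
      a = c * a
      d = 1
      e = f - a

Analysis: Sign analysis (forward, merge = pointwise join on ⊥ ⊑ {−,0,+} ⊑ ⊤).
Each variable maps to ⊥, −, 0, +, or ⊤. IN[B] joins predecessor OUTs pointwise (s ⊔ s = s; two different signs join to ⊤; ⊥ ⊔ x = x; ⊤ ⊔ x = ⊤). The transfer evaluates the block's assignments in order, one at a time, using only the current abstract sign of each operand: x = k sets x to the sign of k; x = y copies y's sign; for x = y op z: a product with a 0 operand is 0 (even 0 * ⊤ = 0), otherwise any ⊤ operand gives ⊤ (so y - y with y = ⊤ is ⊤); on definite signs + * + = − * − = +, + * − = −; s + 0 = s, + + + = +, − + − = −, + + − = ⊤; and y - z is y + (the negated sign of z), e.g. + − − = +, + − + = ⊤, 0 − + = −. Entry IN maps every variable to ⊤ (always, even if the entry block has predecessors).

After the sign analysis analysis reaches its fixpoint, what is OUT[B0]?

Per-block solution:
  B0: | IN=(all ⊤) | OUT={c:+; rest ⊤}
  B1: | IN={c:+; rest ⊤} | OUT={c:+, d:+; rest ⊤}
  B2: | IN={c:+, d:+; rest ⊤} | OUT={c:+, d:+; rest ⊤}
  B3: | IN={c:+, d:+; rest ⊤} | OUT={c:+, d:+; rest ⊤}
  B4: | IN={c:+, d:+; rest ⊤} | OUT={b:+, c:+, d:+; rest ⊤}
  B5: | IN={c:+, d:+; rest ⊤} | OUT={c:+, d:+; rest ⊤}
  B6: | IN={c:+, d:+; rest ⊤} | OUT={c:+, d:+; rest ⊤}
  B7: | IN={c:+, d:+; rest ⊤} | OUT={a:+, c:+, d:+; rest ⊤}
  B8: | IN={c:+, d:+; rest ⊤} | OUT={c:-, d:+; rest ⊤}
  B9: | IN={d:+; rest ⊤} | OUT={d:+; rest ⊤}

B0 is the boundary node: IN[B0] = {a: ⊤, b: ⊤, c: ⊤, d: ⊤, e: ⊤, f: ⊤}
Applying B0's transfer function to that IN value gives OUT[B0] (row B0 above).

Answer: {a: ⊤, b: ⊤, c: +, d: ⊤, e: ⊤, f: ⊤}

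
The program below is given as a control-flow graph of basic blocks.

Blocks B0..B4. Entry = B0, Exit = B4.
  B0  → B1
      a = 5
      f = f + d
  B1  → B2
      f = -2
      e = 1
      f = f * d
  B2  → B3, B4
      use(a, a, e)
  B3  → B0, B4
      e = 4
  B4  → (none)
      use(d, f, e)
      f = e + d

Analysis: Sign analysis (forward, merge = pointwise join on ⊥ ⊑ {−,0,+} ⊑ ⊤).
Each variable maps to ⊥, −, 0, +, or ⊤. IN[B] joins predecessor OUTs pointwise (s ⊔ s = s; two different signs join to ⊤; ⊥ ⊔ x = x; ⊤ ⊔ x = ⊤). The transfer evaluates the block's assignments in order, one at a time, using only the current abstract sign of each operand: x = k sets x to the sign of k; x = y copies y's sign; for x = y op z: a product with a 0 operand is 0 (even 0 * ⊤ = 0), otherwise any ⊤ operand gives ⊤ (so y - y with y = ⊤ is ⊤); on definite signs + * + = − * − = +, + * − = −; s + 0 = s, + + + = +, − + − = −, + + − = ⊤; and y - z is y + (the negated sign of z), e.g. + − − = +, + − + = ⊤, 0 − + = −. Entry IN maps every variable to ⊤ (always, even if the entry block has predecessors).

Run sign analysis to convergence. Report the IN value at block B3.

Per-block solution:
  B0: | IN=(all ⊤) | OUT={a:+; rest ⊤}
  B1: | IN={a:+; rest ⊤} | OUT={a:+, e:+; rest ⊤}
  B2: | IN={a:+, e:+; rest ⊤} | OUT={a:+, e:+; rest ⊤}
  B3: | IN={a:+, e:+; rest ⊤} | OUT={a:+, e:+; rest ⊤}
  B4: | IN={a:+, e:+; rest ⊤} | OUT={a:+, e:+; rest ⊤}

Merge at B3: IN[B3] = OUT[B2] = {a: +, b: ⊤, c: ⊤, d: ⊤, e: +, f: ⊤}

Answer: {a: +, b: ⊤, c: ⊤, d: ⊤, e: +, f: ⊤}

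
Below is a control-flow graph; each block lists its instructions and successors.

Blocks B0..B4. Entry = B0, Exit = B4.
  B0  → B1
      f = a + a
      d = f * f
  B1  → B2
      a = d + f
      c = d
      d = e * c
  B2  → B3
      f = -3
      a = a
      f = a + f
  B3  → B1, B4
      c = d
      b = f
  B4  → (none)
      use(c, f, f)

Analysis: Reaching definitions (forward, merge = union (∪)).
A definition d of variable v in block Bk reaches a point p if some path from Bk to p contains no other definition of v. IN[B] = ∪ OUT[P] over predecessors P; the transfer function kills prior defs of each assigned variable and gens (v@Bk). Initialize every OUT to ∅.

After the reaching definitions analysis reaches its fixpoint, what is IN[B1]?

Answer: {a@B2, b@B3, c@B3, d@B0, d@B1, f@B0, f@B2}

Working:
Fixpoint table:
  B0: | IN={} | OUT={d@B0, f@B0}
  B1: | IN={a@B2, b@B3, c@B3, d@B0, d@B1, f@B0, f@B2} | OUT={a@B1, b@B3, c@B1, d@B1, f@B0, f@B2}
  B2: | IN={a@B1, b@B3, c@B1, d@B1, f@B0, f@B2} | OUT={a@B2, b@B3, c@B1, d@B1, f@B2}
  B3: | IN={a@B2, b@B3, c@B1, d@B1, f@B2} | OUT={a@B2, b@B3, c@B3, d@B1, f@B2}
  B4: | IN={a@B2, b@B3, c@B3, d@B1, f@B2} | OUT={a@B2, b@B3, c@B3, d@B1, f@B2}

Merge at B1: IN[B1] = OUT[B0] ⊔ OUT[B3] = {a@B2, b@B3, c@B3, d@B0, d@B1, f@B0, f@B2}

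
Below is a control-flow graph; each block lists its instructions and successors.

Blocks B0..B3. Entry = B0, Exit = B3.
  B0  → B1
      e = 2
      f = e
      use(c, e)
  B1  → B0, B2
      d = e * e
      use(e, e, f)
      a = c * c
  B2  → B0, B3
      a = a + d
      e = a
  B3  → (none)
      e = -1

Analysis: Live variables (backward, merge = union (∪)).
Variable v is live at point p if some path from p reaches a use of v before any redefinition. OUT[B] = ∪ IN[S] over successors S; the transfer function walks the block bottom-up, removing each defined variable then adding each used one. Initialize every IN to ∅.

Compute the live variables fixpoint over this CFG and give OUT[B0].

Answer: {c, e, f}

Working:
Per-block solution:
  B0: | IN={c} | OUT={c, e, f}
  B1: | IN={c, e, f} | OUT={a, c, d}
  B2: | IN={a, c, d} | OUT={c}
  B3: | IN={} | OUT={}

Merge at B0: OUT[B0] = IN[B1] = {c, e, f}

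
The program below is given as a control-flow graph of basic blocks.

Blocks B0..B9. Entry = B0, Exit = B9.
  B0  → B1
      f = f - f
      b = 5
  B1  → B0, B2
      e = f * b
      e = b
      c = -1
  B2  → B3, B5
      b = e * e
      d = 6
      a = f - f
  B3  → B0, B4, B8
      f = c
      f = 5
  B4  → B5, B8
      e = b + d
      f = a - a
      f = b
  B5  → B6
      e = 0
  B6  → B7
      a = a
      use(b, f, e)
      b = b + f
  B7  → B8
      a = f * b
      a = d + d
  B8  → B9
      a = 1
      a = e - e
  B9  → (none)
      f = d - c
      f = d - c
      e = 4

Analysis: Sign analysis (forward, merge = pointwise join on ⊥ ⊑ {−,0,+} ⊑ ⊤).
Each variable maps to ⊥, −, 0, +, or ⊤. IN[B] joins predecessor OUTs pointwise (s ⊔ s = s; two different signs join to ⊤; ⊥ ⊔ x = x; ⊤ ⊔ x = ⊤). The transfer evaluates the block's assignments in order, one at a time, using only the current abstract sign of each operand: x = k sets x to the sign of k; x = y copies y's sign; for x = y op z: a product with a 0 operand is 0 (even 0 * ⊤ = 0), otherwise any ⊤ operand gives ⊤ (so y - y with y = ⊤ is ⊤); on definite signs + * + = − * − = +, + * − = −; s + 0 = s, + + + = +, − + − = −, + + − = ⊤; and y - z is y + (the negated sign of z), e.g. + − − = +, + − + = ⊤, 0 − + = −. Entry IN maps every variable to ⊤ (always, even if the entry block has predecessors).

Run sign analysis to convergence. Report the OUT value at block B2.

Converged values:
  B0:  IN=(all ⊤)  OUT={b:+; rest ⊤}
  B1:  IN={b:+; rest ⊤}  OUT={b:+, c:-, e:+; rest ⊤}
  B2:  IN={b:+, c:-, e:+; rest ⊤}  OUT={b:+, c:-, d:+, e:+; rest ⊤}
  B3:  IN={b:+, c:-, d:+, e:+; rest ⊤}  OUT={b:+, c:-, d:+, e:+, f:+; rest ⊤}
  B4:  IN={b:+, c:-, d:+, e:+, f:+; rest ⊤}  OUT={b:+, c:-, d:+, e:+, f:+; rest ⊤}
  B5:  IN={b:+, c:-, d:+, e:+; rest ⊤}  OUT={b:+, c:-, d:+, e:0; rest ⊤}
  B6:  IN={b:+, c:-, d:+, e:0; rest ⊤}  OUT={c:-, d:+, e:0; rest ⊤}
  B7:  IN={c:-, d:+, e:0; rest ⊤}  OUT={a:+, c:-, d:+, e:0; rest ⊤}
  B8:  IN={c:-, d:+; rest ⊤}  OUT={c:-, d:+; rest ⊤}
  B9:  IN={c:-, d:+; rest ⊤}  OUT={c:-, d:+, e:+, f:+; rest ⊤}

Merge at B2: IN[B2] = OUT[B1] = {a: ⊤, b: +, c: -, d: ⊤, e: +, f: ⊤}
Applying B2's transfer function to that IN value gives OUT[B2] (row B2 above).

Answer: {a: ⊤, b: +, c: -, d: +, e: +, f: ⊤}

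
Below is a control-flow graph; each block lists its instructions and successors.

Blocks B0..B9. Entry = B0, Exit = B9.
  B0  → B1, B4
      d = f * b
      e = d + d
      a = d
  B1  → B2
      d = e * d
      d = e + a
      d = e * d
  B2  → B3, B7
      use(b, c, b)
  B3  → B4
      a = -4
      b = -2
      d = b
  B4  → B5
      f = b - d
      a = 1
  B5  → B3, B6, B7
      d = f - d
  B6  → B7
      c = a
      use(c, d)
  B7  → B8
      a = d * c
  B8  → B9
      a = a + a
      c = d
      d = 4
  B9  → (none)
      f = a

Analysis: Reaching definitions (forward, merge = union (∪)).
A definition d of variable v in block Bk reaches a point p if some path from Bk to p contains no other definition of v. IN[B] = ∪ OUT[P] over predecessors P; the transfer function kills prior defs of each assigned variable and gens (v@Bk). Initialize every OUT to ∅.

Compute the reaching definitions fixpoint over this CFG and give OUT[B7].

Converged values:
  B0: | IN={} | OUT={a@B0, d@B0, e@B0}
  B1: | IN={a@B0, d@B0, e@B0} | OUT={a@B0, d@B1, e@B0}
  B2: | IN={a@B0, d@B1, e@B0} | OUT={a@B0, d@B1, e@B0}
  B3: | IN={a@B0, a@B4, b@B3, d@B1, d@B5, e@B0, f@B4} | OUT={a@B3, b@B3, d@B3, e@B0, f@B4}
  B4: | IN={a@B0, a@B3, b@B3, d@B0, d@B3, e@B0, f@B4} | OUT={a@B4, b@B3, d@B0, d@B3, e@B0, f@B4}
  B5: | IN={a@B4, b@B3, d@B0, d@B3, e@B0, f@B4} | OUT={a@B4, b@B3, d@B5, e@B0, f@B4}
  B6: | IN={a@B4, b@B3, d@B5, e@B0, f@B4} | OUT={a@B4, b@B3, c@B6, d@B5, e@B0, f@B4}
  B7: | IN={a@B0, a@B4, b@B3, c@B6, d@B1, d@B5, e@B0, f@B4} | OUT={a@B7, b@B3, c@B6, d@B1, d@B5, e@B0, f@B4}
  B8: | IN={a@B7, b@B3, c@B6, d@B1, d@B5, e@B0, f@B4} | OUT={a@B8, b@B3, c@B8, d@B8, e@B0, f@B4}
  B9: | IN={a@B8, b@B3, c@B8, d@B8, e@B0, f@B4} | OUT={a@B8, b@B3, c@B8, d@B8, e@B0, f@B9}

Merge at B7: IN[B7] = OUT[B2] ⊔ OUT[B5] ⊔ OUT[B6] = {a@B0, a@B4, b@B3, c@B6, d@B1, d@B5, e@B0, f@B4}
Applying B7's transfer function to that IN value gives OUT[B7] (row B7 above).

Answer: {a@B7, b@B3, c@B6, d@B1, d@B5, e@B0, f@B4}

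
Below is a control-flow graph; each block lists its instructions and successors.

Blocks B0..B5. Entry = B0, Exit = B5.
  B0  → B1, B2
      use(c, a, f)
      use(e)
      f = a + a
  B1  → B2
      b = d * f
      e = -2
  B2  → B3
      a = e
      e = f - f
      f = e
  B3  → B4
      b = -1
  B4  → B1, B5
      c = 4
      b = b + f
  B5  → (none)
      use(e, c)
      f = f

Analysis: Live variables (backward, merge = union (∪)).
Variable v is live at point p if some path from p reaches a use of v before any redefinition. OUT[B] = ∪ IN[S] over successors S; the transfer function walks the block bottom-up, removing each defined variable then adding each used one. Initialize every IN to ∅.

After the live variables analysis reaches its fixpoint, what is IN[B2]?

Fixpoint table:
  B0:  IN={a, c, d, e, f}  OUT={d, e, f}
  B1:  IN={d, f}  OUT={d, e, f}
  B2:  IN={d, e, f}  OUT={d, e, f}
  B3:  IN={d, e, f}  OUT={b, d, e, f}
  B4:  IN={b, d, e, f}  OUT={c, d, e, f}
  B5:  IN={c, e, f}  OUT={}

Merge at B2: OUT[B2] = IN[B3] = {d, e, f}
Applying B2's transfer function to that OUT value gives IN[B2] (row B2 above).

Answer: {d, e, f}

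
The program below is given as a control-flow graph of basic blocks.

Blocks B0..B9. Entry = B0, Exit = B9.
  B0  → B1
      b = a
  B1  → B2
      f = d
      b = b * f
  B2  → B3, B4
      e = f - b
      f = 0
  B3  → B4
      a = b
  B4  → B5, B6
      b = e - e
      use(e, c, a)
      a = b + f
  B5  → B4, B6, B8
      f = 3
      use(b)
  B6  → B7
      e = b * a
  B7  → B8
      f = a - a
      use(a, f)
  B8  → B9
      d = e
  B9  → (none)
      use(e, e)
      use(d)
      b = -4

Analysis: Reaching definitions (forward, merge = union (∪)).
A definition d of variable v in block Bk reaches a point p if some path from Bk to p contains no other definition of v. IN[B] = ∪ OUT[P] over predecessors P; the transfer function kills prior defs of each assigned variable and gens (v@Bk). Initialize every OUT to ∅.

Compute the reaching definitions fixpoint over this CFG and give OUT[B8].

Per-block solution:
  B0:  IN={}  OUT={b@B0}
  B1:  IN={b@B0}  OUT={b@B1, f@B1}
  B2:  IN={b@B1, f@B1}  OUT={b@B1, e@B2, f@B2}
  B3:  IN={b@B1, e@B2, f@B2}  OUT={a@B3, b@B1, e@B2, f@B2}
  B4:  IN={a@B3, a@B4, b@B1, b@B4, e@B2, f@B2, f@B5}  OUT={a@B4, b@B4, e@B2, f@B2, f@B5}
  B5:  IN={a@B4, b@B4, e@B2, f@B2, f@B5}  OUT={a@B4, b@B4, e@B2, f@B5}
  B6:  IN={a@B4, b@B4, e@B2, f@B2, f@B5}  OUT={a@B4, b@B4, e@B6, f@B2, f@B5}
  B7:  IN={a@B4, b@B4, e@B6, f@B2, f@B5}  OUT={a@B4, b@B4, e@B6, f@B7}
  B8:  IN={a@B4, b@B4, e@B2, e@B6, f@B5, f@B7}  OUT={a@B4, b@B4, d@B8, e@B2, e@B6, f@B5, f@B7}
  B9:  IN={a@B4, b@B4, d@B8, e@B2, e@B6, f@B5, f@B7}  OUT={a@B4, b@B9, d@B8, e@B2, e@B6, f@B5, f@B7}

Merge at B8: IN[B8] = OUT[B5] ⊔ OUT[B7] = {a@B4, b@B4, e@B2, e@B6, f@B5, f@B7}
Applying B8's transfer function to that IN value gives OUT[B8] (row B8 above).

Answer: {a@B4, b@B4, d@B8, e@B2, e@B6, f@B5, f@B7}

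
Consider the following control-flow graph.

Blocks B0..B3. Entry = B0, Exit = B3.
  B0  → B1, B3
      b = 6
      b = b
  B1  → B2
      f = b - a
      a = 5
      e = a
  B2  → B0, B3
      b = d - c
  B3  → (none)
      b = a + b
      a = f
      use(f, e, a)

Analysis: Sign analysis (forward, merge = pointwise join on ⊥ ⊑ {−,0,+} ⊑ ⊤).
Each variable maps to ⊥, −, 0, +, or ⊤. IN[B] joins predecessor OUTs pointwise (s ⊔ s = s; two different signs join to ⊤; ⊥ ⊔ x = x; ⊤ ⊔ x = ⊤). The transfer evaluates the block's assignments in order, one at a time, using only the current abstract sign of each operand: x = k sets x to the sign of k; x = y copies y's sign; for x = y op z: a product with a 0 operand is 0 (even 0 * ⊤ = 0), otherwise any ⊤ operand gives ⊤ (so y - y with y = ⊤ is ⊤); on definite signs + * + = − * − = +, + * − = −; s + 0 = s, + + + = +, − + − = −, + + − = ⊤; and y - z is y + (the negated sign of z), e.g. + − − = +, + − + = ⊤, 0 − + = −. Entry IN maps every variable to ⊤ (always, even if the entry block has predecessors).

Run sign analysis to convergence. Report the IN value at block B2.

Converged values:
  B0: | IN=(all ⊤) | OUT={b:+; rest ⊤}
  B1: | IN={b:+; rest ⊤} | OUT={a:+, b:+, e:+; rest ⊤}
  B2: | IN={a:+, b:+, e:+; rest ⊤} | OUT={a:+, e:+; rest ⊤}
  B3: | IN=(all ⊤) | OUT=(all ⊤)

Merge at B2: IN[B2] = OUT[B1] = {a: +, b: +, c: ⊤, d: ⊤, e: +, f: ⊤}

Answer: {a: +, b: +, c: ⊤, d: ⊤, e: +, f: ⊤}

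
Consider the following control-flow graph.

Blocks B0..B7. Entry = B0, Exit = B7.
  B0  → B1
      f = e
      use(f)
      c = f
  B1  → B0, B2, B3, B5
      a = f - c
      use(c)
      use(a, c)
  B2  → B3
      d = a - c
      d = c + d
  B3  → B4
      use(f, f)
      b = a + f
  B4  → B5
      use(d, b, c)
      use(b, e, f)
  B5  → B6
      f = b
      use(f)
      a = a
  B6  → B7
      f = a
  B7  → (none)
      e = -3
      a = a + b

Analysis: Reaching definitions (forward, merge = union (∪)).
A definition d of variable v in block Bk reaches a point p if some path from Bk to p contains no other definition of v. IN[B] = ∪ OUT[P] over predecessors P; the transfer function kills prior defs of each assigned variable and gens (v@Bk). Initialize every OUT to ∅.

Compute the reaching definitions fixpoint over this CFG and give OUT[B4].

Converged values:
  B0: | IN={a@B1, c@B0, f@B0} | OUT={a@B1, c@B0, f@B0}
  B1: | IN={a@B1, c@B0, f@B0} | OUT={a@B1, c@B0, f@B0}
  B2: | IN={a@B1, c@B0, f@B0} | OUT={a@B1, c@B0, d@B2, f@B0}
  B3: | IN={a@B1, c@B0, d@B2, f@B0} | OUT={a@B1, b@B3, c@B0, d@B2, f@B0}
  B4: | IN={a@B1, b@B3, c@B0, d@B2, f@B0} | OUT={a@B1, b@B3, c@B0, d@B2, f@B0}
  B5: | IN={a@B1, b@B3, c@B0, d@B2, f@B0} | OUT={a@B5, b@B3, c@B0, d@B2, f@B5}
  B6: | IN={a@B5, b@B3, c@B0, d@B2, f@B5} | OUT={a@B5, b@B3, c@B0, d@B2, f@B6}
  B7: | IN={a@B5, b@B3, c@B0, d@B2, f@B6} | OUT={a@B7, b@B3, c@B0, d@B2, e@B7, f@B6}

Merge at B4: IN[B4] = OUT[B3] = {a@B1, b@B3, c@B0, d@B2, f@B0}
Applying B4's transfer function to that IN value gives OUT[B4] (row B4 above).

Answer: {a@B1, b@B3, c@B0, d@B2, f@B0}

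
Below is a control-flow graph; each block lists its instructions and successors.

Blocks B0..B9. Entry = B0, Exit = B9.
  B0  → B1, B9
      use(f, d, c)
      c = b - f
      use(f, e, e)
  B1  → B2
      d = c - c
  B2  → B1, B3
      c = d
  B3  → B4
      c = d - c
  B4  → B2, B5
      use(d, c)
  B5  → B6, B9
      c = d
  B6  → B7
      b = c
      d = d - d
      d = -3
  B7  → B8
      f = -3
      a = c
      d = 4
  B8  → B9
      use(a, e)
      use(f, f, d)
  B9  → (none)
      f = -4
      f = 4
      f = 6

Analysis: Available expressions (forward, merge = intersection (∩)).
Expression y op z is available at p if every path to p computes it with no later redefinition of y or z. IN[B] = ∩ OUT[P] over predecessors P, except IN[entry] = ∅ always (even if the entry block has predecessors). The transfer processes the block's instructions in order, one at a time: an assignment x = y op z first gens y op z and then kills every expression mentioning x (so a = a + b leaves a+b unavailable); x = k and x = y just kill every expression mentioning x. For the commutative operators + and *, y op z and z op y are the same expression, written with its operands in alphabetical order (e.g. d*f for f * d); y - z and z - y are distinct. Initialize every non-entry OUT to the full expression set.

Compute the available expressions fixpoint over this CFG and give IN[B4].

Converged values:
  B0:  IN={}  OUT={b-f}
  B1:  IN={b-f}  OUT={b-f, c-c}
  B2:  IN={b-f}  OUT={b-f}
  B3:  IN={b-f}  OUT={b-f}
  B4:  IN={b-f}  OUT={b-f}
  B5:  IN={b-f}  OUT={b-f}
  B6:  IN={b-f}  OUT={}
  B7:  IN={}  OUT={}
  B8:  IN={}  OUT={}
  B9:  IN={}  OUT={}

Merge at B4: IN[B4] = OUT[B3] = {b-f}

Answer: {b-f}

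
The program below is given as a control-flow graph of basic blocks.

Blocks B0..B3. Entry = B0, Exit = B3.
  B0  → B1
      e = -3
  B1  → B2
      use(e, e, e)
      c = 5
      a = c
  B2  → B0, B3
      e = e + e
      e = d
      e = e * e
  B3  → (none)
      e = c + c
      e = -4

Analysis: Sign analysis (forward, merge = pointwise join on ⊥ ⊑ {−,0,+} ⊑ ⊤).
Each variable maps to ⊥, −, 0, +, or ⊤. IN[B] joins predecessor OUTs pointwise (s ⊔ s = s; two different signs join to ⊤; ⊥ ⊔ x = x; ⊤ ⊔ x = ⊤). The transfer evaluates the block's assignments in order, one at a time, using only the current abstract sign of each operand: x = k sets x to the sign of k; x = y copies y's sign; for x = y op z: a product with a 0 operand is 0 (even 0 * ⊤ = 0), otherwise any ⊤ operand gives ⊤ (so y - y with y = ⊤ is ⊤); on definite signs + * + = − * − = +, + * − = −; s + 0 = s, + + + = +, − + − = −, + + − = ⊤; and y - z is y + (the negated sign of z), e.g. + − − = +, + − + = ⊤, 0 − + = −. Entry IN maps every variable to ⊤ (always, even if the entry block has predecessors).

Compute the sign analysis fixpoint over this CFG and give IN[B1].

Fixpoint table:
  B0:  IN=(all ⊤)  OUT={e:-; rest ⊤}
  B1:  IN={e:-; rest ⊤}  OUT={a:+, c:+, e:-; rest ⊤}
  B2:  IN={a:+, c:+, e:-; rest ⊤}  OUT={a:+, c:+; rest ⊤}
  B3:  IN={a:+, c:+; rest ⊤}  OUT={a:+, c:+, e:-; rest ⊤}

Merge at B1: IN[B1] = OUT[B0] = {a: ⊤, b: ⊤, c: ⊤, d: ⊤, e: -, f: ⊤}

Answer: {a: ⊤, b: ⊤, c: ⊤, d: ⊤, e: -, f: ⊤}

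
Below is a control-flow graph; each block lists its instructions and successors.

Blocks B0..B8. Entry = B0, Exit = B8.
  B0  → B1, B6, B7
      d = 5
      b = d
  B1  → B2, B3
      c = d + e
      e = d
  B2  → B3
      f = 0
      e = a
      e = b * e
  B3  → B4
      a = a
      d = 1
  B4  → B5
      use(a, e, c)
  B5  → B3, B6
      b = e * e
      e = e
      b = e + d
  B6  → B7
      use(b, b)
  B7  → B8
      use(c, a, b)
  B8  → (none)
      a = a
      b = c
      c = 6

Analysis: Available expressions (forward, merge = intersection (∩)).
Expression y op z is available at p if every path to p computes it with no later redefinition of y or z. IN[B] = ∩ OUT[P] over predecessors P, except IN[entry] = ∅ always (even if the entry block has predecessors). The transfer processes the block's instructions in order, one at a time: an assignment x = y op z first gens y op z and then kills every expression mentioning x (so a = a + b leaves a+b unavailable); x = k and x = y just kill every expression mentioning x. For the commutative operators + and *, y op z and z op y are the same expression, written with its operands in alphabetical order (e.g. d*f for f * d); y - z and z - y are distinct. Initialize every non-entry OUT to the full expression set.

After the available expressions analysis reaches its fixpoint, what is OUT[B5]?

Answer: {d+e}

Working:
Per-block solution:
  B0:   IN={}   OUT={}
  B1:   IN={}   OUT={}
  B2:   IN={}   OUT={}
  B3:   IN={}   OUT={}
  B4:   IN={}   OUT={}
  B5:   IN={}   OUT={d+e}
  B6:   IN={}   OUT={}
  B7:   IN={}   OUT={}
  B8:   IN={}   OUT={}

Merge at B5: IN[B5] = OUT[B4] = {}
Applying B5's transfer function to that IN value gives OUT[B5] (row B5 above).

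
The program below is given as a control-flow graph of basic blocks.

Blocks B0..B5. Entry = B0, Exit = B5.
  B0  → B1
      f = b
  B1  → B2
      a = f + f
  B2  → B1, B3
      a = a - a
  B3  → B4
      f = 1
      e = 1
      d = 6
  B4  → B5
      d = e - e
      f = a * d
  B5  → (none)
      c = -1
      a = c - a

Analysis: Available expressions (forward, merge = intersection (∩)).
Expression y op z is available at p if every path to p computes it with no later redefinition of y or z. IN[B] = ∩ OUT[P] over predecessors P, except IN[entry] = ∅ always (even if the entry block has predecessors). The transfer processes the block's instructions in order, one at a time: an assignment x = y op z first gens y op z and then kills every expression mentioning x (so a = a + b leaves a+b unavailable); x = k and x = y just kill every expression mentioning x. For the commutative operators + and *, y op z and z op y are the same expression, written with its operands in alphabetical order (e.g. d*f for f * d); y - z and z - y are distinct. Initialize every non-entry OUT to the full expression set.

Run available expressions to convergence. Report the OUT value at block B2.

Fixpoint table:
  B0: | IN={} | OUT={}
  B1: | IN={} | OUT={f+f}
  B2: | IN={f+f} | OUT={f+f}
  B3: | IN={f+f} | OUT={}
  B4: | IN={} | OUT={a*d, e-e}
  B5: | IN={a*d, e-e} | OUT={e-e}

Merge at B2: IN[B2] = OUT[B1] = {f+f}
Applying B2's transfer function to that IN value gives OUT[B2] (row B2 above).

Answer: {f+f}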